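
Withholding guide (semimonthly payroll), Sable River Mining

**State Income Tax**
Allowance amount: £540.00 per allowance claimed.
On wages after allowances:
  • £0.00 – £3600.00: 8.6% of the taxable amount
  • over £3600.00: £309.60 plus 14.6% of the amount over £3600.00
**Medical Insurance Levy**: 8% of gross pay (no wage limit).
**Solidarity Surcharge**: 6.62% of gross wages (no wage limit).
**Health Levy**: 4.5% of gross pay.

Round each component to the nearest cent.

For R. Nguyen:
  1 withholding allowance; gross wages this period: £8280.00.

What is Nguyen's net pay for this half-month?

State Income Tax: taxable = £8280.00 − 1×£540.00 = £7740.00
  £309.60 + 14.6% × (£7740.00 − £3600.00) = £309.60 + 14.6% × £4140.00 = £914.04
Medical Insurance Levy: 8% × £8280.00 = £662.40
Solidarity Surcharge: 6.62% × £8280.00 = £548.14
Health Levy: 4.5% × £8280.00 = £372.60
Total withheld: £914.04 + £662.40 + £548.14 + £372.60 = £2497.18
Net pay: £8280.00 − £2497.18 = £5782.82

£5782.82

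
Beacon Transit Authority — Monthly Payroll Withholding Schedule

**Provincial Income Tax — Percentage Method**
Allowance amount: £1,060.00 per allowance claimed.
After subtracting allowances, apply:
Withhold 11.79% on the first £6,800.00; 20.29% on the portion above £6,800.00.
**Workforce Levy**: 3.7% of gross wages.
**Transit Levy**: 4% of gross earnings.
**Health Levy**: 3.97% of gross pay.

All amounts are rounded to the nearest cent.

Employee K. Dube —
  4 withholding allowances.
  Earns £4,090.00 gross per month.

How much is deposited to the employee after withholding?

Provincial Income Tax: taxable = £4,090.00 − 4×£1,060.00 = £-150.00
  Taxable ≤ 0 → £0.00
Workforce Levy: 3.7% × £4,090.00 = £151.33
Transit Levy: 4% × £4,090.00 = £163.60
Health Levy: 3.97% × £4,090.00 = £162.37
Total withheld: £0.00 + £151.33 + £163.60 + £162.37 = £477.30
Net pay: £4,090.00 − £477.30 = £3,612.70

£3,612.70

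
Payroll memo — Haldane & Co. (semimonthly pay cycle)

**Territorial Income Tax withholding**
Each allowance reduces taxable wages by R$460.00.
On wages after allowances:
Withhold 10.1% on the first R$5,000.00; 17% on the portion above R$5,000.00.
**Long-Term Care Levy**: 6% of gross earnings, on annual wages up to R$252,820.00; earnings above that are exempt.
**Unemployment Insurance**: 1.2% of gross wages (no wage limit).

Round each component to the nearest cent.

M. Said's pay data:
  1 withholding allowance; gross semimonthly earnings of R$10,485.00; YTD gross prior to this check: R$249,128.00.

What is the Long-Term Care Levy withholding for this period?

Long-Term Care Levy: cap R$252,820.00 − YTD R$249,128.00 = R$3,692.00 subject; 6% × R$3,692.00 = R$221.52

R$221.52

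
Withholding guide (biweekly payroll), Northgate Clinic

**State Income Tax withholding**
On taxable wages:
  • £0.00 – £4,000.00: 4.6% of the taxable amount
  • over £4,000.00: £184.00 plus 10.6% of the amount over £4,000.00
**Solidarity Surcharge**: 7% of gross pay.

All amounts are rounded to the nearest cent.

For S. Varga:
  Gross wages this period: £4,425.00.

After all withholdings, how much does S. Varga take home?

£3,886.20

State Income Tax: taxable = £4,425.00
  £184.00 + 10.6% × (£4,425.00 − £4,000.00) = £184.00 + 10.6% × £425.00 = £229.05
Solidarity Surcharge: 7% × £4,425.00 = £309.75
Total withheld: £229.05 + £309.75 = £538.80
Net pay: £4,425.00 − £538.80 = £3,886.20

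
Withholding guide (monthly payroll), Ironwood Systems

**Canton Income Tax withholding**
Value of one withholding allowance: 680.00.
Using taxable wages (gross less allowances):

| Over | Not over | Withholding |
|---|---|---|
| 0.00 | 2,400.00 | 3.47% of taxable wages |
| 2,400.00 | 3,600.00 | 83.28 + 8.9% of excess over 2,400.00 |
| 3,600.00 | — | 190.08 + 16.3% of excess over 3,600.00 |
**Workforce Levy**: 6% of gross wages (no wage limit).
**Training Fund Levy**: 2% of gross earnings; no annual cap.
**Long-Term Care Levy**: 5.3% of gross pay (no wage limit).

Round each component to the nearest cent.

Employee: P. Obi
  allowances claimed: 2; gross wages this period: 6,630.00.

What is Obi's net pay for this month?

5,285.92

Canton Income Tax: taxable = 6,630.00 − 2×680.00 = 5,270.00
  190.08 + 16.3% × (5,270.00 − 3,600.00) = 190.08 + 16.3% × 1,670.00 = 462.29
Workforce Levy: 6% × 6,630.00 = 397.80
Training Fund Levy: 2% × 6,630.00 = 132.60
Long-Term Care Levy: 5.3% × 6,630.00 = 351.39
Total withheld: 462.29 + 397.80 + 132.60 + 351.39 = 1,344.08
Net pay: 6,630.00 − 1,344.08 = 5,285.92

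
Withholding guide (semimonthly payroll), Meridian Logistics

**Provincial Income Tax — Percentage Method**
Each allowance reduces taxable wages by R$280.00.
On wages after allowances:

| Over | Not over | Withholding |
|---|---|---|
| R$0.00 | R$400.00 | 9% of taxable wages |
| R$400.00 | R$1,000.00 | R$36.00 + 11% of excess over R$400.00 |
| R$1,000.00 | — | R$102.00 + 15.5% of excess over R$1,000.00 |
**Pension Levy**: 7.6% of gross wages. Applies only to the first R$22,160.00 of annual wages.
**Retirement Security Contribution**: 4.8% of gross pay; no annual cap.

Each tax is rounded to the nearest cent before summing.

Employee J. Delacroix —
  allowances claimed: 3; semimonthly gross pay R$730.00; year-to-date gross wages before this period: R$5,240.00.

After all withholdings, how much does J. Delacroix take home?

Provincial Income Tax: taxable = R$730.00 − 3×R$280.00 = R$-110.00
  Taxable ≤ 0 → R$0.00
Pension Levy: 7.6% × R$730.00 = R$55.48
Retirement Security Contribution: 4.8% × R$730.00 = R$35.04
Total withheld: R$0.00 + R$55.48 + R$35.04 = R$90.52
Net pay: R$730.00 − R$90.52 = R$639.48

R$639.48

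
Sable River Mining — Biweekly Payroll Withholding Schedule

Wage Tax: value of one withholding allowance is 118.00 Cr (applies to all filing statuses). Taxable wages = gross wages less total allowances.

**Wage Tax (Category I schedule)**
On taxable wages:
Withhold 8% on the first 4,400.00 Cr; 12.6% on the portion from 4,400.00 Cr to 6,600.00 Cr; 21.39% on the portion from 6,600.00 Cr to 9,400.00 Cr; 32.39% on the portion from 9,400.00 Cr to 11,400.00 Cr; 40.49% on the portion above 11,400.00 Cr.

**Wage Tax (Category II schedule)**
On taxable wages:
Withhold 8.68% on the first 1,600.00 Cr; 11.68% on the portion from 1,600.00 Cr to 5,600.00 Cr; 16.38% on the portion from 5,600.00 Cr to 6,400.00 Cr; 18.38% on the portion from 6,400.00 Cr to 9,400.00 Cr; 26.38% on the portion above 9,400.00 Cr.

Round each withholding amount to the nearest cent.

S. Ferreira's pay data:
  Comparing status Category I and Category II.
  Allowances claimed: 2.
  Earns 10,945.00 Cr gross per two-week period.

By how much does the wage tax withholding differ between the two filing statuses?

Wage Tax (Category I): taxable = 10,945.00 Cr − 2×118.00 Cr = 10,709.00 Cr
  1,228.12 Cr + 32.39% × (10,709.00 Cr − 9,400.00 Cr) = 1,228.12 Cr + 32.39% × 1,309.00 Cr = 1,652.11 Cr
Wage Tax (Category II): taxable = 10,945.00 Cr − 2×118.00 Cr = 10,709.00 Cr
  1,288.52 Cr + 26.38% × (10,709.00 Cr − 9,400.00 Cr) = 1,288.52 Cr + 26.38% × 1,309.00 Cr = 1,633.83 Cr
Difference: |1,652.11 Cr − 1,633.83 Cr| = 18.28 Cr (higher under Category I)

18.28 Cr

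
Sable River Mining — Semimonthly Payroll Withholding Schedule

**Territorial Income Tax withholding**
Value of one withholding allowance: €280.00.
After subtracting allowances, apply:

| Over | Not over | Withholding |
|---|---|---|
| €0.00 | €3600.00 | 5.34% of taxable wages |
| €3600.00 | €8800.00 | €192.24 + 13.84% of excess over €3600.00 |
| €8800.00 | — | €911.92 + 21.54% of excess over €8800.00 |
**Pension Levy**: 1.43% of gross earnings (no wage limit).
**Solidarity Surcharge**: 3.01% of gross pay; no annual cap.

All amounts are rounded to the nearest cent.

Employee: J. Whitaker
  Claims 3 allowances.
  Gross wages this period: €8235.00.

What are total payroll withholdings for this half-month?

Territorial Income Tax: taxable = €8235.00 − 3×€280.00 = €7395.00
  €192.24 + 13.84% × (€7395.00 − €3600.00) = €192.24 + 13.84% × €3795.00 = €717.47
Pension Levy: 1.43% × €8235.00 = €117.76
Solidarity Surcharge: 3.01% × €8235.00 = €247.87
Total: €717.47 + €117.76 + €247.87 = €1083.10

€1083.10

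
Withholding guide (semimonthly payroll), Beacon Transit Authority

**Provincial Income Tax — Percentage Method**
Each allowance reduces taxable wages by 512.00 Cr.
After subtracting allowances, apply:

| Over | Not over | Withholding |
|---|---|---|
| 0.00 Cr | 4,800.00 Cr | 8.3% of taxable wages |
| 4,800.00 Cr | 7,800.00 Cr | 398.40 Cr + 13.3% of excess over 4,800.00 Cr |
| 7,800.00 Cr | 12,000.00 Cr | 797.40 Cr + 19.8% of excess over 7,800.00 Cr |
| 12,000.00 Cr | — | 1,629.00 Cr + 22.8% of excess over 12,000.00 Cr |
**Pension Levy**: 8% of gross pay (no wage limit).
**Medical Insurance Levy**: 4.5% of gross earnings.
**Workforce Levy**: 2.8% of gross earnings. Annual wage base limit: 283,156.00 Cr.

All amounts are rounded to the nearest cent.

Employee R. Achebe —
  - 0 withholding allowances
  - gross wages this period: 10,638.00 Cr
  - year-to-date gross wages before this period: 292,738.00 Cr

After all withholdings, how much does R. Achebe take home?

Provincial Income Tax: taxable = 10,638.00 Cr
  797.40 Cr + 19.8% × (10,638.00 Cr − 7,800.00 Cr) = 797.40 Cr + 19.8% × 2,838.00 Cr = 1,359.32 Cr
Pension Levy: 8% × 10,638.00 Cr = 851.04 Cr
Medical Insurance Levy: 4.5% × 10,638.00 Cr = 478.71 Cr
Workforce Levy: YTD 292,738.00 Cr ≥ cap 283,156.00 Cr → 0.00 Cr
Total withheld: 1,359.32 Cr + 851.04 Cr + 478.71 Cr + 0.00 Cr = 2,689.07 Cr
Net pay: 10,638.00 Cr − 2,689.07 Cr = 7,948.93 Cr

7,948.93 Cr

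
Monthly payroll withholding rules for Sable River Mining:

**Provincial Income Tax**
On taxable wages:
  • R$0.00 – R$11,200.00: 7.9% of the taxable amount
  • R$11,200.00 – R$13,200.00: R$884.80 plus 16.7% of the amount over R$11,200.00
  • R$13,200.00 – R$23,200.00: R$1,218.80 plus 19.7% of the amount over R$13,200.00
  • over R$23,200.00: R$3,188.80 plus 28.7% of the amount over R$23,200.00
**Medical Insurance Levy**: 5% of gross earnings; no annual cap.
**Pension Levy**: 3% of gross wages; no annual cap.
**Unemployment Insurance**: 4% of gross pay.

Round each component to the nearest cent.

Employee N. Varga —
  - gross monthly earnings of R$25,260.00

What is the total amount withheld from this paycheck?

Provincial Income Tax: taxable = R$25,260.00
  R$3,188.80 + 28.7% × (R$25,260.00 − R$23,200.00) = R$3,188.80 + 28.7% × R$2,060.00 = R$3,780.02
Medical Insurance Levy: 5% × R$25,260.00 = R$1,263.00
Pension Levy: 3% × R$25,260.00 = R$757.80
Unemployment Insurance: 4% × R$25,260.00 = R$1,010.40
Total: R$3,780.02 + R$1,263.00 + R$757.80 + R$1,010.40 = R$6,811.22

R$6,811.22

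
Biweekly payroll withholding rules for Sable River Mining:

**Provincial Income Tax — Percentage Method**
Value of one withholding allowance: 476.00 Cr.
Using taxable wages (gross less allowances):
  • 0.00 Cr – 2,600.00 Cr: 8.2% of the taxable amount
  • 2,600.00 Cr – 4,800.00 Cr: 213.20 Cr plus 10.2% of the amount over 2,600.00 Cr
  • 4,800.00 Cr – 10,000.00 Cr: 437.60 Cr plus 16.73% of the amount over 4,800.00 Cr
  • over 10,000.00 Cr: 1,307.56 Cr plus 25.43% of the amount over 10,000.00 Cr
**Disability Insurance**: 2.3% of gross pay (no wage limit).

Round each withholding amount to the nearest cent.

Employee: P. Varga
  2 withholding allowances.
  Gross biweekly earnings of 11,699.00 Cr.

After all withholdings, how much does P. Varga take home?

Provincial Income Tax: taxable = 11,699.00 Cr − 2×476.00 Cr = 10,747.00 Cr
  1,307.56 Cr + 25.43% × (10,747.00 Cr − 10,000.00 Cr) = 1,307.56 Cr + 25.43% × 747.00 Cr = 1,497.52 Cr
Disability Insurance: 2.3% × 11,699.00 Cr = 269.08 Cr
Total withheld: 1,497.52 Cr + 269.08 Cr = 1,766.60 Cr
Net pay: 11,699.00 Cr − 1,766.60 Cr = 9,932.40 Cr

9,932.40 Cr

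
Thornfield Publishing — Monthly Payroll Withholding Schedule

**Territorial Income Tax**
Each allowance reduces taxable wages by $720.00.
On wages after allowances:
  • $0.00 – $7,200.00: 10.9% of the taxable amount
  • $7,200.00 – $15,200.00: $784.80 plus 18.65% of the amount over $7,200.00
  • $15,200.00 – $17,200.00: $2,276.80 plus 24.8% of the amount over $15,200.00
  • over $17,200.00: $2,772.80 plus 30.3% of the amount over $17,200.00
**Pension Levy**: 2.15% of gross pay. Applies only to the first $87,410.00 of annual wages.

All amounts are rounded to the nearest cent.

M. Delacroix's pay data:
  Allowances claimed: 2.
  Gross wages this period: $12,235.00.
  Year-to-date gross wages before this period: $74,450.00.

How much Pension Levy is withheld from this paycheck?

Pension Levy: 2.15% × $12,235.00 = $263.05

$263.05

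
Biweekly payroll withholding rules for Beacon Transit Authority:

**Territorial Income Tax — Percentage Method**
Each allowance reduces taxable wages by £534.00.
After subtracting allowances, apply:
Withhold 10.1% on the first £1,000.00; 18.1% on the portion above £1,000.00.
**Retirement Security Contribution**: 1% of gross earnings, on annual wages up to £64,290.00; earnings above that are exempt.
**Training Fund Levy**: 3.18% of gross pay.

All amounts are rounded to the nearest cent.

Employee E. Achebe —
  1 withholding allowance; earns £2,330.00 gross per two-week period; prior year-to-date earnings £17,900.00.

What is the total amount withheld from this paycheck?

£342.47

Territorial Income Tax: taxable = £2,330.00 − 1×£534.00 = £1,796.00
  £101.00 + 18.1% × (£1,796.00 − £1,000.00) = £101.00 + 18.1% × £796.00 = £245.08
Retirement Security Contribution: 1% × £2,330.00 = £23.30
Training Fund Levy: 3.18% × £2,330.00 = £74.09
Total: £245.08 + £23.30 + £74.09 = £342.47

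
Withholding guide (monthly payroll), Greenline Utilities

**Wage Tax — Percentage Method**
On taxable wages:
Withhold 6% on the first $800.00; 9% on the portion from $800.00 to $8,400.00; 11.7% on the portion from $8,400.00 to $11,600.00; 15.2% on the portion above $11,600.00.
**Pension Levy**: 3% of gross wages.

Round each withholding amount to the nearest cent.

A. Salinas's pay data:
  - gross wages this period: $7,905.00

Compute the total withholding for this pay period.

$924.60

Wage Tax: taxable = $7,905.00
  $48.00 + 9% × ($7,905.00 − $800.00) = $48.00 + 9% × $7,105.00 = $687.45
Pension Levy: 3% × $7,905.00 = $237.15
Total: $687.45 + $237.15 = $924.60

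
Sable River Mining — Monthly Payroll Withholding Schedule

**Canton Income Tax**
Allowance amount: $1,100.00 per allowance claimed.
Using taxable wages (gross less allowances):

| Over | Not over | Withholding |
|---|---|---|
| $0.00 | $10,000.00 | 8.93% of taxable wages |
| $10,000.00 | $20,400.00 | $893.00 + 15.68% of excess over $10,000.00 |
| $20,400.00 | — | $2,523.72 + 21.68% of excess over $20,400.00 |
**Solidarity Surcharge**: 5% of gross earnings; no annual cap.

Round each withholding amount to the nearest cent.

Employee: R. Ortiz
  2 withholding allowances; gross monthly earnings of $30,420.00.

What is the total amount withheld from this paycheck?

$5,740.10

Canton Income Tax: taxable = $30,420.00 − 2×$1,100.00 = $28,220.00
  $2,523.72 + 21.68% × ($28,220.00 − $20,400.00) = $2,523.72 + 21.68% × $7,820.00 = $4,219.10
Solidarity Surcharge: 5% × $30,420.00 = $1,521.00
Total: $4,219.10 + $1,521.00 = $5,740.10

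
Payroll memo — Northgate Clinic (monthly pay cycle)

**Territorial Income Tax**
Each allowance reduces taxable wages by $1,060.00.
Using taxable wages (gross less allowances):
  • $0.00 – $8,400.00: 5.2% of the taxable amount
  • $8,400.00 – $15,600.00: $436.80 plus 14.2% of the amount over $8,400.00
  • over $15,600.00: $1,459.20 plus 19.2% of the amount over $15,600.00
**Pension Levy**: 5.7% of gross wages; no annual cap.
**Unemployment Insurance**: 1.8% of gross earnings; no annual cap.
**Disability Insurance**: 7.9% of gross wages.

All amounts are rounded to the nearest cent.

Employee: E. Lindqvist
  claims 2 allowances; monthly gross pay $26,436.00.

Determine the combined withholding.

$7,203.81

Territorial Income Tax: taxable = $26,436.00 − 2×$1,060.00 = $24,316.00
  $1,459.20 + 19.2% × ($24,316.00 − $15,600.00) = $1,459.20 + 19.2% × $8,716.00 = $3,132.67
Pension Levy: 5.7% × $26,436.00 = $1,506.85
Unemployment Insurance: 1.8% × $26,436.00 = $475.85
Disability Insurance: 7.9% × $26,436.00 = $2,088.44
Total: $3,132.67 + $1,506.85 + $475.85 + $2,088.44 = $7,203.81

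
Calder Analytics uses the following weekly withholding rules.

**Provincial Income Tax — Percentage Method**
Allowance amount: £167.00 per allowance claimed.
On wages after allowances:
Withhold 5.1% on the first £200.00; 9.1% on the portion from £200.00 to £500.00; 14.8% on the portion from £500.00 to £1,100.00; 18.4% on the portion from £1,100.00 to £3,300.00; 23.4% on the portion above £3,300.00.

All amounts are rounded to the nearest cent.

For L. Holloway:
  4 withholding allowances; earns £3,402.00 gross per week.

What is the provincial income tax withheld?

Provincial Income Tax: taxable = £3,402.00 − 4×£167.00 = £2,734.00
  £126.30 + 18.4% × (£2,734.00 − £1,100.00) = £126.30 + 18.4% × £1,634.00 = £426.96

£426.96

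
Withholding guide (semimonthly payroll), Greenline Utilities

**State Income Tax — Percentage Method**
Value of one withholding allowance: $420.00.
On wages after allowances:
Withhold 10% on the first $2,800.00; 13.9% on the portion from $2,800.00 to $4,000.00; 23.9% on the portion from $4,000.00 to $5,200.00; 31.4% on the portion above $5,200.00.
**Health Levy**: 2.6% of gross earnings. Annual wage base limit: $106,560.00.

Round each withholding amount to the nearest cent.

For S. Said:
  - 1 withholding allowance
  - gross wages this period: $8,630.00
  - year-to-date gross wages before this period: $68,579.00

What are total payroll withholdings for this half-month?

$1,903.12

State Income Tax: taxable = $8,630.00 − 1×$420.00 = $8,210.00
  $733.60 + 31.4% × ($8,210.00 − $5,200.00) = $733.60 + 31.4% × $3,010.00 = $1,678.74
Health Levy: 2.6% × $8,630.00 = $224.38
Total: $1,678.74 + $224.38 = $1,903.12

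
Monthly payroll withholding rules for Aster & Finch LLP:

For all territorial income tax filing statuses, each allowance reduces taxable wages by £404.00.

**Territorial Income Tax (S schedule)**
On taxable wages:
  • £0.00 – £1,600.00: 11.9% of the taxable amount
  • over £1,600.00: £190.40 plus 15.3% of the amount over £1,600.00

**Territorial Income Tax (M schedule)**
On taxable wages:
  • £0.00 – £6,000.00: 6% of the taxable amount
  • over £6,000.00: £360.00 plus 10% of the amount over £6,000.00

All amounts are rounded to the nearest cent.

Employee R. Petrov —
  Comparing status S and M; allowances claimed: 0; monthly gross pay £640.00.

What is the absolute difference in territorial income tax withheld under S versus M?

£37.76

Territorial Income Tax (S): taxable = £640.00
  11.9% × £640.00 = £76.16
Territorial Income Tax (M): taxable = £640.00
  6% × £640.00 = £38.40
Difference: |£76.16 − £38.40| = £37.76 (higher under S)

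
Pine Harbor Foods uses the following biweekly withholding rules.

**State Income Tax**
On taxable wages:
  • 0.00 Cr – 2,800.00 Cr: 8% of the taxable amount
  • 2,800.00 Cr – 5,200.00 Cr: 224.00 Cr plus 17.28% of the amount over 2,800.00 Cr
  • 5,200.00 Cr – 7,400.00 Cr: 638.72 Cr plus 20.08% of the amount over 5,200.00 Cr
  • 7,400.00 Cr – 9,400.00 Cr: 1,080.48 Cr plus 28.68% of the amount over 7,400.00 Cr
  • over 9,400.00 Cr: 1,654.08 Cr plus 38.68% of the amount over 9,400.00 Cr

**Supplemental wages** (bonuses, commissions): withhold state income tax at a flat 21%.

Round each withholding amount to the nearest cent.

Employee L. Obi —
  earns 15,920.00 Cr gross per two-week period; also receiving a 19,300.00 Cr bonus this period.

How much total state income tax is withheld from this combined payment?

8,229.02 Cr

State Income Tax: taxable = 15,920.00 Cr
  1,654.08 Cr + 38.68% × (15,920.00 Cr − 9,400.00 Cr) = 1,654.08 Cr + 38.68% × 6,520.00 Cr = 4,176.02 Cr
Supplemental (21% flat on bonus): 21% × 19,300.00 Cr = 4,053.00 Cr
Total state income tax: 4,176.02 Cr + 4,053.00 Cr = 8,229.02 Cr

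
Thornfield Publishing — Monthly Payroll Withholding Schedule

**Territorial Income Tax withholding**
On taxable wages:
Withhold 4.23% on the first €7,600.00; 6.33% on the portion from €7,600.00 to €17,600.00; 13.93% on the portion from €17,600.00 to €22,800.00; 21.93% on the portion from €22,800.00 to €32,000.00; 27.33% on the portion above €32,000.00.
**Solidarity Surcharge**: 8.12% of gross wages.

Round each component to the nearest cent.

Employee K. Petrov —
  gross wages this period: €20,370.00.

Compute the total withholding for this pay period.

Territorial Income Tax: taxable = €20,370.00
  €954.48 + 13.93% × (€20,370.00 − €17,600.00) = €954.48 + 13.93% × €2,770.00 = €1,340.34
Solidarity Surcharge: 8.12% × €20,370.00 = €1,654.04
Total: €1,340.34 + €1,654.04 = €2,994.38

€2,994.38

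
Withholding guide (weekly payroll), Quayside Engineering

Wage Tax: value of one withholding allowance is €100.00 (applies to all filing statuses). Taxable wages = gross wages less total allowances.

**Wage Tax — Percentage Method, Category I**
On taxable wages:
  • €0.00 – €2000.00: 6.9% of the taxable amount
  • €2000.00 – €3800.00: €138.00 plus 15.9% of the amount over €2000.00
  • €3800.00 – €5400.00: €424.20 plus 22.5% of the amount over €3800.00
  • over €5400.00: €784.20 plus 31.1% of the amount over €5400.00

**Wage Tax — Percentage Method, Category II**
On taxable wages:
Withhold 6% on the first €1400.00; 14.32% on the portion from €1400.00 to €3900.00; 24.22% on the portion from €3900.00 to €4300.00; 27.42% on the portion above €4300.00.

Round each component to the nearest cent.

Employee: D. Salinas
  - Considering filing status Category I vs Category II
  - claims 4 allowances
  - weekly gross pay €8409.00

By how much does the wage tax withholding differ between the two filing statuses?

Wage Tax (Category I): taxable = €8409.00 − 4×€100.00 = €8009.00
  €784.20 + 31.1% × (€8009.00 − €5400.00) = €784.20 + 31.1% × €2609.00 = €1595.60
Wage Tax (Category II): taxable = €8409.00 − 4×€100.00 = €8009.00
  €538.88 + 27.42% × (€8009.00 − €4300.00) = €538.88 + 27.42% × €3709.00 = €1555.89
Difference: |€1595.60 − €1555.89| = €39.71 (higher under Category I)

€39.71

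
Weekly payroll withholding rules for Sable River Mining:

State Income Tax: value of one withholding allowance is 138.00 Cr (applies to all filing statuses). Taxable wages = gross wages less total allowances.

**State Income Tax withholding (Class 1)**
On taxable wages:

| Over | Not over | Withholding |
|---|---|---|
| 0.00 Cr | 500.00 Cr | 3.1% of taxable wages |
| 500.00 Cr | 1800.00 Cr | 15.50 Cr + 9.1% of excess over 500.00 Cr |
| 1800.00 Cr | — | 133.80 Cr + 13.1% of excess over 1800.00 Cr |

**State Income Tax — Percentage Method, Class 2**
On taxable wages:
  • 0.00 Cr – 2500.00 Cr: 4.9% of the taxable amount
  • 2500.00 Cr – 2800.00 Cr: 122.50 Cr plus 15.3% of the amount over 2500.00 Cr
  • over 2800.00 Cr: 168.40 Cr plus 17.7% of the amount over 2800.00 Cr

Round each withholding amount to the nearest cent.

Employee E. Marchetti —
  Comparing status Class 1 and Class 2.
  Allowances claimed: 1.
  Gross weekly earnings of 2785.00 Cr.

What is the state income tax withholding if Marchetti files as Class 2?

144.99 Cr

State Income Tax (Class 2): taxable = 2785.00 Cr − 1×138.00 Cr = 2647.00 Cr
  122.50 Cr + 15.3% × (2647.00 Cr − 2500.00 Cr) = 122.50 Cr + 15.3% × 147.00 Cr = 144.99 Cr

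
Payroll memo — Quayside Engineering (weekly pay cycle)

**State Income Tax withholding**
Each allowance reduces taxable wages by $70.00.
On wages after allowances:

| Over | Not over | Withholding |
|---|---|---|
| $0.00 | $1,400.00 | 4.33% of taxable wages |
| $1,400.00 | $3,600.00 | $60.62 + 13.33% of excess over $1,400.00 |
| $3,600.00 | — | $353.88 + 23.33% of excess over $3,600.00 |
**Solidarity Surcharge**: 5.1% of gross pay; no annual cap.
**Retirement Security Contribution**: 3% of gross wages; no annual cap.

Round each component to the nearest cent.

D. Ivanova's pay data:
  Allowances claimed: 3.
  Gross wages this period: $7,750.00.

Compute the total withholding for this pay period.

State Income Tax: taxable = $7,750.00 − 3×$70.00 = $7,540.00
  $353.88 + 23.33% × ($7,540.00 − $3,600.00) = $353.88 + 23.33% × $3,940.00 = $1,273.08
Solidarity Surcharge: 5.1% × $7,750.00 = $395.25
Retirement Security Contribution: 3% × $7,750.00 = $232.50
Total: $1,273.08 + $395.25 + $232.50 = $1,900.83

$1,900.83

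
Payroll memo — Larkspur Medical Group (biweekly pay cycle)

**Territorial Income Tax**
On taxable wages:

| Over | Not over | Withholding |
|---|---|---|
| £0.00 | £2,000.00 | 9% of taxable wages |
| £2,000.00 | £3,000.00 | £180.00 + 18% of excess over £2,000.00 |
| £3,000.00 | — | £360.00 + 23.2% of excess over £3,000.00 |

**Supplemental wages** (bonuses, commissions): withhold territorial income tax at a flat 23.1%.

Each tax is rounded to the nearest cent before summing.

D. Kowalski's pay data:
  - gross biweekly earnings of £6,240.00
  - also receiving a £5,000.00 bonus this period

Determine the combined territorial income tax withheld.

Territorial Income Tax: taxable = £6,240.00
  £360.00 + 23.2% × (£6,240.00 − £3,000.00) = £360.00 + 23.2% × £3,240.00 = £1,111.68
Supplemental (23.1% flat on bonus): 23.1% × £5,000.00 = £1,155.00
Total territorial income tax: £1,111.68 + £1,155.00 = £2,266.68

£2,266.68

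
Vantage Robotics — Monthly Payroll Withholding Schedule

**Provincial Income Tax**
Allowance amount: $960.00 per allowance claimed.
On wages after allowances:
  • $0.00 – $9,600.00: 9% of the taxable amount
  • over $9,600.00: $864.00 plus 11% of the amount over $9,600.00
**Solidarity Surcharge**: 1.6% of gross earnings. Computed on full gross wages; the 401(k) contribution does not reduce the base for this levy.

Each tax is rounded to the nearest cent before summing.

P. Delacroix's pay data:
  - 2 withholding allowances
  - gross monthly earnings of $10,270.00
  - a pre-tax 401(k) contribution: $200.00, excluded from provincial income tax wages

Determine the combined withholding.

Provincial Income Tax: taxable = $10,270.00 − $200.00 − 2×$960.00 = $8,150.00
  9% × $8,150.00 = $733.50
Solidarity Surcharge: 1.6% × $10,270.00 = $164.32
Total: $733.50 + $164.32 = $897.82

$897.82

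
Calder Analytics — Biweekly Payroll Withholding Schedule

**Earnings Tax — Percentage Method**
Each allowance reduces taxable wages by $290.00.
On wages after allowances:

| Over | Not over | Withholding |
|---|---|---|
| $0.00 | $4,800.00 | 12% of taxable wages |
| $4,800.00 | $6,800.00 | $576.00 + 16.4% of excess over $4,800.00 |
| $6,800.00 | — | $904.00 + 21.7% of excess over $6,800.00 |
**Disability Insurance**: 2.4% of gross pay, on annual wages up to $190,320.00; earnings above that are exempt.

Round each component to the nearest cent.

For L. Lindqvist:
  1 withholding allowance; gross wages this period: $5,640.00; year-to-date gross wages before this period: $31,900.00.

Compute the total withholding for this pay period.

$801.56

Earnings Tax: taxable = $5,640.00 − 1×$290.00 = $5,350.00
  $576.00 + 16.4% × ($5,350.00 − $4,800.00) = $576.00 + 16.4% × $550.00 = $666.20
Disability Insurance: 2.4% × $5,640.00 = $135.36
Total: $666.20 + $135.36 = $801.56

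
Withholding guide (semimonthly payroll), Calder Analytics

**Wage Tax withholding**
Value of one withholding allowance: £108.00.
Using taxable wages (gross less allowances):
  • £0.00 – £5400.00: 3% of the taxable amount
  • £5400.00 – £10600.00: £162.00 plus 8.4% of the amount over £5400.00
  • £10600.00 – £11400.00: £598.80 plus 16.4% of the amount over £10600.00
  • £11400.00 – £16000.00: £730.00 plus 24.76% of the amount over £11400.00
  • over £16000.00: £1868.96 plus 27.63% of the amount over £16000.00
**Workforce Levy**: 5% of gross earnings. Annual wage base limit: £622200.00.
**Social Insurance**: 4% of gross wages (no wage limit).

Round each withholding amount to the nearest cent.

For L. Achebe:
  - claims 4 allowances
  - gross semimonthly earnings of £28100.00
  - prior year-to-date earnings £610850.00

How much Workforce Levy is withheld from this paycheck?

£567.50

Workforce Levy: cap £622200.00 − YTD £610850.00 = £11350.00 subject; 5% × £11350.00 = £567.50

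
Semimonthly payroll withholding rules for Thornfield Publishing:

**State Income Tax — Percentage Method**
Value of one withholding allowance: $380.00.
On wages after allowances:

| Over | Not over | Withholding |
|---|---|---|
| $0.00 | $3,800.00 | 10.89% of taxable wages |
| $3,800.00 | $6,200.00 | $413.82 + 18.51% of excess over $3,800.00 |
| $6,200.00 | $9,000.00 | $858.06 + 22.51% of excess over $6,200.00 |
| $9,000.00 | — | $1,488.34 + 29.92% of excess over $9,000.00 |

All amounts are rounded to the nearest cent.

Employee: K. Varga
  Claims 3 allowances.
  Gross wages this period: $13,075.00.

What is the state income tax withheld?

$2,366.49

State Income Tax: taxable = $13,075.00 − 3×$380.00 = $11,935.00
  $1,488.34 + 29.92% × ($11,935.00 − $9,000.00) = $1,488.34 + 29.92% × $2,935.00 = $2,366.49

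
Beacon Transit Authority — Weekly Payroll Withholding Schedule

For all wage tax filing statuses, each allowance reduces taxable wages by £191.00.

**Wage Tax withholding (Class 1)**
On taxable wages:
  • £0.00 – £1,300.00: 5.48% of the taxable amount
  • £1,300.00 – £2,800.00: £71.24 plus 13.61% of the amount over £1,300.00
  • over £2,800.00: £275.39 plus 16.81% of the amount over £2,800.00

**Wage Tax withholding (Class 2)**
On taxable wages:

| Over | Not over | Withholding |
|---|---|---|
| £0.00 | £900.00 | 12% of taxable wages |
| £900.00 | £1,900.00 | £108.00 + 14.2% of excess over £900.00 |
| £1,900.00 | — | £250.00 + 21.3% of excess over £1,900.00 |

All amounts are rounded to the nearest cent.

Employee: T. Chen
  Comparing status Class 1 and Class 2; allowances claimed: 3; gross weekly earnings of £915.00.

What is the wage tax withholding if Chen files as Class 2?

£41.04

Wage Tax (Class 2): taxable = £915.00 − 3×£191.00 = £342.00
  12% × £342.00 = £41.04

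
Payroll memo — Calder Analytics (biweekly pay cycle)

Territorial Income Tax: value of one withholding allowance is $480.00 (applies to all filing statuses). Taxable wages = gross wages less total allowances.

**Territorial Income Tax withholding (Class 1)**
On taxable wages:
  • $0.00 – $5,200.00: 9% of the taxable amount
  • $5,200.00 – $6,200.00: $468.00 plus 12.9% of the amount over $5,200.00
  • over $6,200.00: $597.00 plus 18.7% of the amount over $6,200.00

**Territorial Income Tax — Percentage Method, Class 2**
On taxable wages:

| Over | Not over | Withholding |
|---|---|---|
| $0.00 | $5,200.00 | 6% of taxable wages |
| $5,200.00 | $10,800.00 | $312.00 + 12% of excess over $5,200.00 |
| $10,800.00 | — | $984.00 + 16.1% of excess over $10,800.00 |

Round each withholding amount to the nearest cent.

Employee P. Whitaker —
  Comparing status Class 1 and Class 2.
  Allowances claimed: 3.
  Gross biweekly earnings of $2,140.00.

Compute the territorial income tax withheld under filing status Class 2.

$42.00

Territorial Income Tax (Class 2): taxable = $2,140.00 − 3×$480.00 = $700.00
  6% × $700.00 = $42.00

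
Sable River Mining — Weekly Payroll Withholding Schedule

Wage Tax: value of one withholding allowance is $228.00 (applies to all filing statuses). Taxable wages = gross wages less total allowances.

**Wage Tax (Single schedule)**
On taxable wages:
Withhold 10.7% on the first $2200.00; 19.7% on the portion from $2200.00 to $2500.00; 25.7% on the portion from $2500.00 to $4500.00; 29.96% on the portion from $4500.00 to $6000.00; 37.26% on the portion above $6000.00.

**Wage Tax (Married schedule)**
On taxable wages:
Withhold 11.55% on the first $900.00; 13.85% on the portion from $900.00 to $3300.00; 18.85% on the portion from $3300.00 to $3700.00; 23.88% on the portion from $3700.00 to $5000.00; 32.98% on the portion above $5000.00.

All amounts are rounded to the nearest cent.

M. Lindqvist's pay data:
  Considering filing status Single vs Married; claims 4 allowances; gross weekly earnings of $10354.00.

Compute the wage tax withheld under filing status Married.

$2287.16

Wage Tax (Married): taxable = $10354.00 − 4×$228.00 = $9442.00
  $822.19 + 32.98% × ($9442.00 − $5000.00) = $822.19 + 32.98% × $4442.00 = $2287.16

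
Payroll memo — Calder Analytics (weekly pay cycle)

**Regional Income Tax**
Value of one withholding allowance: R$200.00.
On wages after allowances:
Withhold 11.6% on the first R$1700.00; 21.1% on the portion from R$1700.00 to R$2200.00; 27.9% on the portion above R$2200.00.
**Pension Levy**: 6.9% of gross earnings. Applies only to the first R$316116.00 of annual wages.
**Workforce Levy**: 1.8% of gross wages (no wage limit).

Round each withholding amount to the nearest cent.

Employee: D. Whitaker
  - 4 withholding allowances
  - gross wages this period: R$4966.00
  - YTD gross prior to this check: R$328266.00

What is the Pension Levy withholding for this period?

Pension Levy: YTD R$328266.00 ≥ cap R$316116.00 → R$0.00

R$0.00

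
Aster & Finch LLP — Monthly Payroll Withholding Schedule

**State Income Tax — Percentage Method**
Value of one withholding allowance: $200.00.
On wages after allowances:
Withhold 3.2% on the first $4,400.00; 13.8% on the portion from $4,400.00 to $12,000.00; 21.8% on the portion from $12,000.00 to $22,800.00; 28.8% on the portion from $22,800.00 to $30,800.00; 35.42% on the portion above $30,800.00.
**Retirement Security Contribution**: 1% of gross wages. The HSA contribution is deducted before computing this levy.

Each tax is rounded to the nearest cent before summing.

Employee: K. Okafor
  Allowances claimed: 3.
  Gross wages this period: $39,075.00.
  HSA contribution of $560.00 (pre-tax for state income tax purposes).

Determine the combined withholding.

State Income Tax: taxable = $39,075.00 − $560.00 − 3×$200.00 = $37,915.00
  $5,848.00 + 35.42% × ($37,915.00 − $30,800.00) = $5,848.00 + 35.42% × $7,115.00 = $8,368.13
Retirement Security Contribution: 1% × $38,515.00 = $385.15
Total: $8,368.13 + $385.15 = $8,753.28

$8,753.28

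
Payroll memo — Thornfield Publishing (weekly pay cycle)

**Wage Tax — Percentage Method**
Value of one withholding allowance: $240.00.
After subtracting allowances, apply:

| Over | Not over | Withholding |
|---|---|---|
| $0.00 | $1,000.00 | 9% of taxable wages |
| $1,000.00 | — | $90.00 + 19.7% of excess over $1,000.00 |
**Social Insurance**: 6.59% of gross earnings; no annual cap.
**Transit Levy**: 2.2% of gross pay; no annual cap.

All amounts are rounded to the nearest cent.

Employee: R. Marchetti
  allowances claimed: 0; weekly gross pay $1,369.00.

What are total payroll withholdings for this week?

Wage Tax: taxable = $1,369.00
  $90.00 + 19.7% × ($1,369.00 − $1,000.00) = $90.00 + 19.7% × $369.00 = $162.69
Social Insurance: 6.59% × $1,369.00 = $90.22
Transit Levy: 2.2% × $1,369.00 = $30.12
Total: $162.69 + $90.22 + $30.12 = $283.03

$283.03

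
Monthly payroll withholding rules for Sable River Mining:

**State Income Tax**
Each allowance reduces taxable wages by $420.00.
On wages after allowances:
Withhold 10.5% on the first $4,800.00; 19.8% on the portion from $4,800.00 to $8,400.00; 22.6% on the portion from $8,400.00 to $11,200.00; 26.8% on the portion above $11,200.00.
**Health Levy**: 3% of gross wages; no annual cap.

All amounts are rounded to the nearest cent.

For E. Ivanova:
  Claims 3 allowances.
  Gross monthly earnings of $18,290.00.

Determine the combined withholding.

State Income Tax: taxable = $18,290.00 − 3×$420.00 = $17,030.00
  $1,849.60 + 26.8% × ($17,030.00 − $11,200.00) = $1,849.60 + 26.8% × $5,830.00 = $3,412.04
Health Levy: 3% × $18,290.00 = $548.70
Total: $3,412.04 + $548.70 = $3,960.74

$3,960.74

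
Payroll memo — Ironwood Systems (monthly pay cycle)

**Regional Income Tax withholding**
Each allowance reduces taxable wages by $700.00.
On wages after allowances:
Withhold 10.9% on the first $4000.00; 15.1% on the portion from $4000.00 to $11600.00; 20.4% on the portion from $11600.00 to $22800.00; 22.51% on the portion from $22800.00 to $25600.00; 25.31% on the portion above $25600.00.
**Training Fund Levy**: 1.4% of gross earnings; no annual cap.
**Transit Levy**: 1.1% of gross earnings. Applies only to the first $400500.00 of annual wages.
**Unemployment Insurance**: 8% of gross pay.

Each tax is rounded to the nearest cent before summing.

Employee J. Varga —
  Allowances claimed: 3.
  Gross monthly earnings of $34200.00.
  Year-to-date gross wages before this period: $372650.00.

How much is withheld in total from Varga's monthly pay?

$9664.98

Regional Income Tax: taxable = $34200.00 − 3×$700.00 = $32100.00
  $4498.68 + 25.31% × ($32100.00 − $25600.00) = $4498.68 + 25.31% × $6500.00 = $6143.83
Training Fund Levy: 1.4% × $34200.00 = $478.80
Transit Levy: cap $400500.00 − YTD $372650.00 = $27850.00 subject; 1.1% × $27850.00 = $306.35
Unemployment Insurance: 8% × $34200.00 = $2736.00
Total: $6143.83 + $478.80 + $306.35 + $2736.00 = $9664.98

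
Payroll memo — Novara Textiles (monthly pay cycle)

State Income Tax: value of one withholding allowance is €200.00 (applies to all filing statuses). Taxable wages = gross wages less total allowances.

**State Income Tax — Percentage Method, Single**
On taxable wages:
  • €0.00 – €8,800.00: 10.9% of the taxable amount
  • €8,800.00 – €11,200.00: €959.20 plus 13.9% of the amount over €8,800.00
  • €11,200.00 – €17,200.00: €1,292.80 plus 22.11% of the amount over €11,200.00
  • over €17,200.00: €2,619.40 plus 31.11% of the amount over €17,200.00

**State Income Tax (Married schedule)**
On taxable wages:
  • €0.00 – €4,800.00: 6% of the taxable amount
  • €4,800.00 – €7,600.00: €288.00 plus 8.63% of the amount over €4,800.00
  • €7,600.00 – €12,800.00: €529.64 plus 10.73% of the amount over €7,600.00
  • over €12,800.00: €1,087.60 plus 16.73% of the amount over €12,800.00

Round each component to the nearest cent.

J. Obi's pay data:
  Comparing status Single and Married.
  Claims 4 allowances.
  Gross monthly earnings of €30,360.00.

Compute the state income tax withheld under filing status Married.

State Income Tax (Married): taxable = €30,360.00 − 4×€200.00 = €29,560.00
  €1,087.60 + 16.73% × (€29,560.00 − €12,800.00) = €1,087.60 + 16.73% × €16,760.00 = €3,891.55

€3,891.55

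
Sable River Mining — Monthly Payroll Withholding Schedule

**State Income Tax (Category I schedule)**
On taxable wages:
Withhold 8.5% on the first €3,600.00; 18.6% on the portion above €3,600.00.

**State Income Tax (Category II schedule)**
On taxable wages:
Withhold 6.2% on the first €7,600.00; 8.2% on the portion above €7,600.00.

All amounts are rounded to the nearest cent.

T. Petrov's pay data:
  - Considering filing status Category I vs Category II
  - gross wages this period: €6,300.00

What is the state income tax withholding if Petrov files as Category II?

State Income Tax (Category II): taxable = €6,300.00
  6.2% × €6,300.00 = €390.60

€390.60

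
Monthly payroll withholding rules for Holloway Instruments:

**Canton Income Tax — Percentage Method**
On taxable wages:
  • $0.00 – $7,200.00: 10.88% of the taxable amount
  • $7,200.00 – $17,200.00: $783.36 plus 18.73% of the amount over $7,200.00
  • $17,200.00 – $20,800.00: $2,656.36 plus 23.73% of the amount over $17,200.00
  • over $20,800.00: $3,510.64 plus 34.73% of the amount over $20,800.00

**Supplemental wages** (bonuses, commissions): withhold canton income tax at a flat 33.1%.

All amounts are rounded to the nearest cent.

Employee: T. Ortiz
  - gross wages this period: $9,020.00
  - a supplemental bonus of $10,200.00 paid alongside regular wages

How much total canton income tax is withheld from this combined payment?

Canton Income Tax: taxable = $9,020.00
  $783.36 + 18.73% × ($9,020.00 − $7,200.00) = $783.36 + 18.73% × $1,820.00 = $1,124.25
Supplemental (33.1% flat on bonus): 33.1% × $10,200.00 = $3,376.20
Total canton income tax: $1,124.25 + $3,376.20 = $4,500.45

$4,500.45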